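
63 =63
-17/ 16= -1.06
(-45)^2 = 2025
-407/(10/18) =-3663/5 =-732.60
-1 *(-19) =19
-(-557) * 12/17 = 6684/17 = 393.18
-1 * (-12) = 12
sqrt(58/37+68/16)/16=sqrt(31857)/1184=0.15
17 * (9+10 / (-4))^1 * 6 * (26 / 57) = 5746 / 19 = 302.42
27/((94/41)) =1107/94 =11.78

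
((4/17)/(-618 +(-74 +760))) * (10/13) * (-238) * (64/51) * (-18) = 53760/3757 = 14.31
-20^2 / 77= -5.19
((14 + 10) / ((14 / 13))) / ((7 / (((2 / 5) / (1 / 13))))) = 4056 / 245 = 16.56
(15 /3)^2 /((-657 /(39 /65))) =-5 /219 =-0.02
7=7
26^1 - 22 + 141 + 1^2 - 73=73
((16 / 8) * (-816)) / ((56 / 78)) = -15912 / 7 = -2273.14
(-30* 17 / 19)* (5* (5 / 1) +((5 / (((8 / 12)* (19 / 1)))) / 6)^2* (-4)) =-670.59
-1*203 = -203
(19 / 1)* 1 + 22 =41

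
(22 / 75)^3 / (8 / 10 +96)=22 / 84375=0.00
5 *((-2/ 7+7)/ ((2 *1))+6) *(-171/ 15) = -533.36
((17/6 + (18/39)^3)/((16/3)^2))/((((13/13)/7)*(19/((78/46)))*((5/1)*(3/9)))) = 1460781/37812736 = 0.04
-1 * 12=-12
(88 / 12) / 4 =11 / 6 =1.83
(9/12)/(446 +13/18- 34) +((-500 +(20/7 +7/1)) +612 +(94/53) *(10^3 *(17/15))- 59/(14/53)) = 2254417630/1181211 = 1908.56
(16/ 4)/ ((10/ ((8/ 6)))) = 8/ 15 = 0.53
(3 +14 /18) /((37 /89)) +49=19343 /333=58.09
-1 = -1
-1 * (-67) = 67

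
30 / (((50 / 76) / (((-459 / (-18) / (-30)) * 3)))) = -2907 / 25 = -116.28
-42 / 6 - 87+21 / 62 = -5807 / 62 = -93.66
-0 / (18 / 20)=0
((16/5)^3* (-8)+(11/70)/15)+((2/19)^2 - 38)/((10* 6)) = -249004268/947625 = -262.77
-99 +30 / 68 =-3351 / 34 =-98.56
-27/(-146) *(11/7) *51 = 15147/1022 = 14.82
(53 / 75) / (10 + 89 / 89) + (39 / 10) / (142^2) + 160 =5325439819 / 33270600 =160.06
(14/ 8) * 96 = 168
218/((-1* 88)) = -109/44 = -2.48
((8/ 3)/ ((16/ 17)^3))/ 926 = 4913/ 1422336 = 0.00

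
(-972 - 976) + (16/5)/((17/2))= -165548/85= -1947.62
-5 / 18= -0.28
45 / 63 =5 / 7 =0.71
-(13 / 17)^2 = -169 / 289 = -0.58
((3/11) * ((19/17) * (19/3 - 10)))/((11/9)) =-171/187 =-0.91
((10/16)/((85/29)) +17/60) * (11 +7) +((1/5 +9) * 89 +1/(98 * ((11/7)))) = 21670357/26180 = 827.74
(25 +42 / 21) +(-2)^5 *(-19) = 635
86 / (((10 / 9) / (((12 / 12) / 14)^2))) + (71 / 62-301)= -9097593 / 30380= -299.46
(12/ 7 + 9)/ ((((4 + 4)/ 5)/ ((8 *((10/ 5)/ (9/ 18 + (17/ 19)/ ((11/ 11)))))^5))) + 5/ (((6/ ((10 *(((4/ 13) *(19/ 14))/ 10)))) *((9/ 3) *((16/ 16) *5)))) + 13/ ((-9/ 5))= 455661870691085272/ 342502108767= 1330391.43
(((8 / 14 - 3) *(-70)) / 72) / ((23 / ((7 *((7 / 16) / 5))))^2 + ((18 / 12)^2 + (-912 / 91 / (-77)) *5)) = 29184155 / 17464923423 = 0.00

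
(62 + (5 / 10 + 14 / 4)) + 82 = 148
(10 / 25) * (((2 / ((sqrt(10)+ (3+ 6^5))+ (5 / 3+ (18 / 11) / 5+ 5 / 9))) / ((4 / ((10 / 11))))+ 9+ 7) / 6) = 237390897637099 / 222553154031585 - 7425 * sqrt(10) / 14836876935439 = 1.07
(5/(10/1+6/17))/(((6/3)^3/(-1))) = -85/1408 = -0.06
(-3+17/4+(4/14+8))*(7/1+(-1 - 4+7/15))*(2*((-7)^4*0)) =0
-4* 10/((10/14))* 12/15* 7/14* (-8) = 896/5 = 179.20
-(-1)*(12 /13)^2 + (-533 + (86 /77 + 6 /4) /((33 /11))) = -531.28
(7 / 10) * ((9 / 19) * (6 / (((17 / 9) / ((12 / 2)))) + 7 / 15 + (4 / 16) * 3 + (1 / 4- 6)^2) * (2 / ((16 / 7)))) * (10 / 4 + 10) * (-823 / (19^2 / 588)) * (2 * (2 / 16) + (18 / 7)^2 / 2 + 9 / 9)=-3712214757699 / 3142144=-1181427.32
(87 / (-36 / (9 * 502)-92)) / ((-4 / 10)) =36395 / 15396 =2.36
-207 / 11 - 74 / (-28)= -16.18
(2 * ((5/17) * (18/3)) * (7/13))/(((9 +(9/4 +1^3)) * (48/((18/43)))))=90/66521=0.00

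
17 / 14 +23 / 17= 611 / 238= 2.57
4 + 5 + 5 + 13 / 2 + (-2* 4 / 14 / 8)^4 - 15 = 211289 / 38416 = 5.50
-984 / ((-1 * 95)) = 10.36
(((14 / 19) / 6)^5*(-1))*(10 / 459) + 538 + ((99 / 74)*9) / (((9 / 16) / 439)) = 101520881004175232 / 10218536204031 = 9934.97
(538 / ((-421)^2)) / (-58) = -269 / 5139989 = -0.00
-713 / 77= -9.26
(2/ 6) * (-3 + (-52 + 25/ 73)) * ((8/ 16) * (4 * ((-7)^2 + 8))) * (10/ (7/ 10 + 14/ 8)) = -8477.50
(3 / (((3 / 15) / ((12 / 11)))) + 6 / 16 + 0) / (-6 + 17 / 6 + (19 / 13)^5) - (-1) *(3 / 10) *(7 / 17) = 143067756669 / 29179580980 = 4.90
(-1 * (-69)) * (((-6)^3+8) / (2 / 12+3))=-86112 / 19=-4532.21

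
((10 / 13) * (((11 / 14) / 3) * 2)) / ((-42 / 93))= -1705 / 1911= -0.89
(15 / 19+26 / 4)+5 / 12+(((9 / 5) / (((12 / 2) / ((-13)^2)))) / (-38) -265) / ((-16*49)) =7191061 / 893760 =8.05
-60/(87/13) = -260/29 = -8.97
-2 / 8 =-1 / 4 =-0.25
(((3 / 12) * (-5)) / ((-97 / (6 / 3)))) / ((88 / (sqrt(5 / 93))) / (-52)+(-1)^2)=-715 * sqrt(465) / 4284199 - 4225 / 8568398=-0.00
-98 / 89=-1.10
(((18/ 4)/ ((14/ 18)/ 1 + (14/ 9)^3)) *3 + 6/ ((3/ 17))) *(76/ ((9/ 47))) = 437268166/ 29799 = 14673.92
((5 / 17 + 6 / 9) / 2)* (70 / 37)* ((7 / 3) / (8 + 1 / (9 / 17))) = 12005 / 55981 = 0.21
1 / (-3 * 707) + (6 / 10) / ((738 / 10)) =222 / 28987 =0.01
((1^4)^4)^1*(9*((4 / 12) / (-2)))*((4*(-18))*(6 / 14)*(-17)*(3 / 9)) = -1836 / 7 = -262.29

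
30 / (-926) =-15 / 463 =-0.03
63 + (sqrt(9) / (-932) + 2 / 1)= 60577 / 932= 65.00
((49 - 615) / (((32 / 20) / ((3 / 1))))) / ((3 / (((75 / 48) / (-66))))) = 8.37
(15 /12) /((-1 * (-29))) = 5 /116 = 0.04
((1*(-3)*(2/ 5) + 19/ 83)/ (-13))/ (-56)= -31/ 23240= -0.00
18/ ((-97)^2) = 18/ 9409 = 0.00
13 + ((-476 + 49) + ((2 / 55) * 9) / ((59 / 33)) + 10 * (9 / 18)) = -120601 / 295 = -408.82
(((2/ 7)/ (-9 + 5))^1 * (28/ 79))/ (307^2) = -2/ 7445671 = -0.00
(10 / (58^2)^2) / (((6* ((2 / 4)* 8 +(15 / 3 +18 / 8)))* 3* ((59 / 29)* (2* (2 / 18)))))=1 / 103604472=0.00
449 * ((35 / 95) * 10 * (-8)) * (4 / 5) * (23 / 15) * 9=-13879488 / 95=-146099.87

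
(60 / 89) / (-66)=-10 / 979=-0.01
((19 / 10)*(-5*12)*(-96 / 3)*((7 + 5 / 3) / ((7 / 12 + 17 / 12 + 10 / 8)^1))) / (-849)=-9728 / 849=-11.46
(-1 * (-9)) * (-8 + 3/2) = -117/2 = -58.50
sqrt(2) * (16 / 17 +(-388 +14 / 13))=-85302 * sqrt(2) / 221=-545.86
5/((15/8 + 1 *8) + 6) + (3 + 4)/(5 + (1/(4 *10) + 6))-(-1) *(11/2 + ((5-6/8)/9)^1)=6.92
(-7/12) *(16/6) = -14/9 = -1.56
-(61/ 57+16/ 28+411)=-412.64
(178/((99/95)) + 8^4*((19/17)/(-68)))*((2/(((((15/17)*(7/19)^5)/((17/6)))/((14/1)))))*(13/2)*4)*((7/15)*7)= 54461440946744/467775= 116426574.63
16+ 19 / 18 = 307 / 18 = 17.06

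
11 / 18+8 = 155 / 18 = 8.61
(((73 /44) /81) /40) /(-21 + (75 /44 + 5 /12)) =-73 /2691360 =-0.00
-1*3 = -3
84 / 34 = 42 / 17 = 2.47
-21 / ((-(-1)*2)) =-21 / 2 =-10.50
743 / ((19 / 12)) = 8916 / 19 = 469.26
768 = 768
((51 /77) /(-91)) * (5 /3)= -85 /7007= -0.01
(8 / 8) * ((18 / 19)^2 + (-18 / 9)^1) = -398 / 361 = -1.10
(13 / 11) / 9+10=1003 / 99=10.13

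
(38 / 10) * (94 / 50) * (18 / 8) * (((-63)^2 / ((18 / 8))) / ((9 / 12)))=4725756 / 125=37806.05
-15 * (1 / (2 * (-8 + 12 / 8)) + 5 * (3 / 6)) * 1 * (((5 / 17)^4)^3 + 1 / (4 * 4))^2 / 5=-64156659159492720679411340635869 / 2259370356270056837307163403557376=-0.03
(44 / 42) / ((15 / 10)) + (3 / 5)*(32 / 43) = 15508 / 13545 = 1.14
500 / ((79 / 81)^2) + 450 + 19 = 6207529 / 6241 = 994.64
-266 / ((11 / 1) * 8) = -133 / 44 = -3.02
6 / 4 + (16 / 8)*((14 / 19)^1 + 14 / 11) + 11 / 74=43829 / 7733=5.67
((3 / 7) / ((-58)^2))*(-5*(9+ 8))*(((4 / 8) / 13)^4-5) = 582644145 / 10760870848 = 0.05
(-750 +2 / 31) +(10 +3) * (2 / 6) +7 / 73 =-5061242 / 6789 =-745.51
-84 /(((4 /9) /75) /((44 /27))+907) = -3850 /41571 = -0.09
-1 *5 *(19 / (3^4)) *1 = -95 / 81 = -1.17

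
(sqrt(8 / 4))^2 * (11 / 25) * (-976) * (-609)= 13076448 / 25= 523057.92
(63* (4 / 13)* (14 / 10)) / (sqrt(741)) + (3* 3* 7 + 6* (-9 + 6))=588* sqrt(741) / 16055 + 45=46.00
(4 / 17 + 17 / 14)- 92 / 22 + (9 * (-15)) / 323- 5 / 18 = -767314 / 223839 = -3.43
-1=-1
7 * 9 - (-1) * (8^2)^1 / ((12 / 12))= 127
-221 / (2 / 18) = -1989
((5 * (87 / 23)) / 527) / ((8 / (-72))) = -3915 / 12121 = -0.32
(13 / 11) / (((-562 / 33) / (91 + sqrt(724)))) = -3549 / 562 - 39 * sqrt(181) / 281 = -8.18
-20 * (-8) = 160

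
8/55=0.15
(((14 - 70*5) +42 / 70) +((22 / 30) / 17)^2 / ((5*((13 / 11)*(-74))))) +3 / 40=-419518741649 / 1251081000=-335.33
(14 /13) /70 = 1 /65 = 0.02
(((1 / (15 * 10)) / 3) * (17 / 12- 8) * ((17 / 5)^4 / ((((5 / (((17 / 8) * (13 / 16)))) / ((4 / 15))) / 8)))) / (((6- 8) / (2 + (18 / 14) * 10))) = 18956510807 / 1771875000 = 10.70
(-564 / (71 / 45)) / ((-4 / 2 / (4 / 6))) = 8460 / 71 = 119.15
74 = 74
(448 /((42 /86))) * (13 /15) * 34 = 27030.76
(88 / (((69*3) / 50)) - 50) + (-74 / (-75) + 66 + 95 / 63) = 479989 / 12075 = 39.75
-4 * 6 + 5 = -19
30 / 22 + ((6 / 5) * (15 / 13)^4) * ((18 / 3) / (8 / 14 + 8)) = 896190 / 314171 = 2.85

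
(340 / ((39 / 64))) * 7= 152320 / 39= 3905.64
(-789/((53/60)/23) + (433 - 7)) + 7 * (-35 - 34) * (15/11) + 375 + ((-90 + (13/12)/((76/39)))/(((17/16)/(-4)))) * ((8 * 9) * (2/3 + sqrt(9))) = 12898315662/188309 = 68495.48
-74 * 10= -740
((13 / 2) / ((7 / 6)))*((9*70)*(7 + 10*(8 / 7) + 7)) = 624780 / 7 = 89254.29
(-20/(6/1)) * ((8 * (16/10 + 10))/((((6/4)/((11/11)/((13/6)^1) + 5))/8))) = -1054208/117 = -9010.32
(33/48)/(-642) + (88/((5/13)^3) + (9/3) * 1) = 1989798017/1284000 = 1549.69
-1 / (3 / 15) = -5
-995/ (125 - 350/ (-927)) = -7.94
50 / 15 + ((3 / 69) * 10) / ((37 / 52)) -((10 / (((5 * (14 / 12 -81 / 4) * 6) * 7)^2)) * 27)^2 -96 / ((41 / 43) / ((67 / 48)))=-2360123283115201213388 / 17278608704687322825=-136.59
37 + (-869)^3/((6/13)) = -8531053595/6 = -1421842265.83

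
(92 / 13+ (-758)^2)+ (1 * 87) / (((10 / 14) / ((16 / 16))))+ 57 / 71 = 2652211332 / 4615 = 574693.68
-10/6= -5/3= -1.67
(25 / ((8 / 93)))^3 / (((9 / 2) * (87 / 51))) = 23739703125 / 7424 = 3197697.08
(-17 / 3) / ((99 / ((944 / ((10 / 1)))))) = -8024 / 1485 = -5.40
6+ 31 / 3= 49 / 3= 16.33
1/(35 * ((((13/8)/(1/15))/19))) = 152/6825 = 0.02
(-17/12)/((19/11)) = -187/228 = -0.82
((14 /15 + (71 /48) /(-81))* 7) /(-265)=-124523 /5151600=-0.02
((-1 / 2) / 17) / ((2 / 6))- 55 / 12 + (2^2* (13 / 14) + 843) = 1202437 / 1428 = 842.04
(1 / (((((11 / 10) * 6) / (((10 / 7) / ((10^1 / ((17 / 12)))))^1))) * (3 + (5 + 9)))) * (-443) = -2215 / 2772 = -0.80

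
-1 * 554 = -554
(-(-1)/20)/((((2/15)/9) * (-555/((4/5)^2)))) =-18/4625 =-0.00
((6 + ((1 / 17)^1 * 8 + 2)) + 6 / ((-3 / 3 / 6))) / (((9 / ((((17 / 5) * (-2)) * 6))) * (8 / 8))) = 624 / 5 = 124.80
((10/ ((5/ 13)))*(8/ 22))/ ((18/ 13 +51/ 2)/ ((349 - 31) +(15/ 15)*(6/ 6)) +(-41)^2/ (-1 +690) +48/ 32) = 2078024/ 884449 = 2.35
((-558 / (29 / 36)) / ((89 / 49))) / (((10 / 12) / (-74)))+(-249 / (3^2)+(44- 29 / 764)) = 1002165127021 / 29578260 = 33881.81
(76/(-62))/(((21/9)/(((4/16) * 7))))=-57/62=-0.92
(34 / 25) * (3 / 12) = 17 / 50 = 0.34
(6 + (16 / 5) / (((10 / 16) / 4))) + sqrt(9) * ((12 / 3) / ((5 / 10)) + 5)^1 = 65.48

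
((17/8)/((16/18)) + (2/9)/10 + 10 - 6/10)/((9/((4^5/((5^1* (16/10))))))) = 68042/405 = 168.00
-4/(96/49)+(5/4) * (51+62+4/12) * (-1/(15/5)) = -3547/72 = -49.26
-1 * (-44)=44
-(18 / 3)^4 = -1296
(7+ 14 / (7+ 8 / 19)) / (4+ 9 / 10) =1790 / 987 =1.81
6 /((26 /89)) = 267 /13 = 20.54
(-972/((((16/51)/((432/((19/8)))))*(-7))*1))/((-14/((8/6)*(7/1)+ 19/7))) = -451501776/6517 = -69280.62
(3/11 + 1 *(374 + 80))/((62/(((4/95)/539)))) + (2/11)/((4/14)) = 0.64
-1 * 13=-13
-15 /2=-7.50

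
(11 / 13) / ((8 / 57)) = 627 / 104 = 6.03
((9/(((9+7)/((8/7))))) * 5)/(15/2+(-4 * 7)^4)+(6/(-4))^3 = -232342443/68842312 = -3.37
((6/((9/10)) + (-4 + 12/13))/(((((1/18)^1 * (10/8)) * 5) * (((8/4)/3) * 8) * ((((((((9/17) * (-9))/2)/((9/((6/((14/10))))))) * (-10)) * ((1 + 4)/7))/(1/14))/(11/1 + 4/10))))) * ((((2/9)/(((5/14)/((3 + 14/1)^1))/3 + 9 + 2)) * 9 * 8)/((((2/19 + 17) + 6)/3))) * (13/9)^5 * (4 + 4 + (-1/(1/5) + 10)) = 212586611154736/70737852065625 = 3.01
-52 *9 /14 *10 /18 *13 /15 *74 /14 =-12506 /147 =-85.07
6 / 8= 3 / 4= 0.75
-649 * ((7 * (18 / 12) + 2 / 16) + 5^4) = -3300165 / 8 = -412520.62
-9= -9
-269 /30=-8.97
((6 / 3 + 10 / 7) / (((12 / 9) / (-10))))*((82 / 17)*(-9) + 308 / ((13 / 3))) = -1100520 / 1547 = -711.39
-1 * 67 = -67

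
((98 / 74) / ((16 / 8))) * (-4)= -98 / 37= -2.65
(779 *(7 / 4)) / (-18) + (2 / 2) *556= 34579 / 72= 480.26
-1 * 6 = -6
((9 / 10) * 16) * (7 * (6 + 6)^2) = 72576 / 5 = 14515.20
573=573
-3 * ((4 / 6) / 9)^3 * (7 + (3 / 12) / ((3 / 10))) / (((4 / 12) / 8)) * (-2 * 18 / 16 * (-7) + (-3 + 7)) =-29704 / 6561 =-4.53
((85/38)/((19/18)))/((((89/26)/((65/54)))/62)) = 46.20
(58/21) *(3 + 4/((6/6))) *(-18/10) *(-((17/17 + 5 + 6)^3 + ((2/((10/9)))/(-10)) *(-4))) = 7519932/125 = 60159.46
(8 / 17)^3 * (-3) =-1536 / 4913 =-0.31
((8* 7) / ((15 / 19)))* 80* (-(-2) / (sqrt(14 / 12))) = 10507.44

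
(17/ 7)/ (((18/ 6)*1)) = 17/ 21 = 0.81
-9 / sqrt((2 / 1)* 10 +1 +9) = -3* sqrt(30) / 10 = -1.64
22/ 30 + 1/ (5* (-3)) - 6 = -5.33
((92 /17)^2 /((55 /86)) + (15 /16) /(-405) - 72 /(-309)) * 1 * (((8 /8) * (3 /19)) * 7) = 227863849913 /4479338160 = 50.87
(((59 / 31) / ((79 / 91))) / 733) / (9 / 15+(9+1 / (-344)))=9234680 / 29631996319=0.00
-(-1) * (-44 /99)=-4 /9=-0.44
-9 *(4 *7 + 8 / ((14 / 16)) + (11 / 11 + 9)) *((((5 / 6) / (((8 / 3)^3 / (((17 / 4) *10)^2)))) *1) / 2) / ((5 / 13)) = -1255307625 / 28672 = -43781.66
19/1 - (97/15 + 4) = 128/15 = 8.53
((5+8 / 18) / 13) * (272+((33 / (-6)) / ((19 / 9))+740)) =1879493 / 4446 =422.74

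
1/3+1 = 4/3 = 1.33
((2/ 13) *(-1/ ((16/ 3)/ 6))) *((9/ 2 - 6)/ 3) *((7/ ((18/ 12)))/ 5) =21/ 260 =0.08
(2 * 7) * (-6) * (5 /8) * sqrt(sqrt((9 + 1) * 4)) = -132.03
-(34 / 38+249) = -4748 / 19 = -249.89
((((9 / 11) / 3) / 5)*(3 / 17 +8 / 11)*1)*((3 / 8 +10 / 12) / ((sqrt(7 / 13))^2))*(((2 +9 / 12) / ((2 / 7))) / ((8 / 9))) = 573417 / 478720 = 1.20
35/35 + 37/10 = 47/10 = 4.70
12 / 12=1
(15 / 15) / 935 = 1 / 935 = 0.00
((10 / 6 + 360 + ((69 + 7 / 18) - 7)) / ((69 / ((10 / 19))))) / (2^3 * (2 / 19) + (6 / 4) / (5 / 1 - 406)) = 6121666 / 1586655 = 3.86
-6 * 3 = -18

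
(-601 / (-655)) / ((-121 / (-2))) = 1202 / 79255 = 0.02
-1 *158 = -158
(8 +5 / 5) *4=36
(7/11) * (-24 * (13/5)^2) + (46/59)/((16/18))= -6643587/64900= -102.37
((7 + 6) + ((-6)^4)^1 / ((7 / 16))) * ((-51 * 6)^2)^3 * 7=17098392250682258112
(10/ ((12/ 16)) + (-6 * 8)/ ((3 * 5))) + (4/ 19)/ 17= 10.15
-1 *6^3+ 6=-210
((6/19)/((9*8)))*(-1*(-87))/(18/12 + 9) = 0.04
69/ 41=1.68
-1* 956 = -956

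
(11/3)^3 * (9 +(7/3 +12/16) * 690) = 5687363/54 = 105321.54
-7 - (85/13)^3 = -629504/2197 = -286.53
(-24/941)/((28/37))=-222/6587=-0.03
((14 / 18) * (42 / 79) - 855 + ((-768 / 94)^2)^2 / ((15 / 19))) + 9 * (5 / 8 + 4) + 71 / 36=4833.13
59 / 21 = 2.81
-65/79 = -0.82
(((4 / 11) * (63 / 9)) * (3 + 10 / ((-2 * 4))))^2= 2401 / 121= 19.84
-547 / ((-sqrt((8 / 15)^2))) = 8205 / 8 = 1025.62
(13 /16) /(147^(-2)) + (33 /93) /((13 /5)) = 113210431 /6448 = 17557.45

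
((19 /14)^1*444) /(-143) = -4218 /1001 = -4.21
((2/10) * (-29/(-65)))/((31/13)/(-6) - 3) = -174/6625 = -0.03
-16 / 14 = -8 / 7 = -1.14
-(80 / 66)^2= -1600 / 1089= -1.47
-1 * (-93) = 93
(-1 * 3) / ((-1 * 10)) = 3 / 10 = 0.30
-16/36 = -0.44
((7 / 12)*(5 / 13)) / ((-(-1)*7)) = 5 / 156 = 0.03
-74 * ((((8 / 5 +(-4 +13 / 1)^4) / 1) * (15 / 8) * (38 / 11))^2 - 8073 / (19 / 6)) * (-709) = 14409773868783483 / 152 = 94801143873575.55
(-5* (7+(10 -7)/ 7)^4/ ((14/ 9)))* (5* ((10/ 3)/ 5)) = -548371200/ 16807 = -32627.55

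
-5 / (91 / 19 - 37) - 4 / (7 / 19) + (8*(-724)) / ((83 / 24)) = -1685.50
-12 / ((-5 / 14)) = 168 / 5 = 33.60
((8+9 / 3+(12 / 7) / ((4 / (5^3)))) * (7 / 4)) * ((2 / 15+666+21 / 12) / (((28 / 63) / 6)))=40754241 / 40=1018856.02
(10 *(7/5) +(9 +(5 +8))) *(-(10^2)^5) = -360000000000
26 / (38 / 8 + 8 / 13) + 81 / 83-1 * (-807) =812.82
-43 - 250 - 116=-409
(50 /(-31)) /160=-5 /496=-0.01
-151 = -151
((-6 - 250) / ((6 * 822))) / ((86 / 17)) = -544 / 53019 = -0.01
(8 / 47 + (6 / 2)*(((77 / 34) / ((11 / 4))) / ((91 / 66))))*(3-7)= -7.85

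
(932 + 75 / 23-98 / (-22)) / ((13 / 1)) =237748 / 3289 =72.29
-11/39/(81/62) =-682/3159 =-0.22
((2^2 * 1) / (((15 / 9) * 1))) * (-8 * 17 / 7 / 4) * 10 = -816 / 7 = -116.57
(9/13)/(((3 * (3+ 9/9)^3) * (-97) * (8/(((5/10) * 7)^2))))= -147/2582528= -0.00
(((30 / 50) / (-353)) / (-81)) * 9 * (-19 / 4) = -19 / 21180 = -0.00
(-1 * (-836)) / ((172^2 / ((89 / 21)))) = 18601 / 155316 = 0.12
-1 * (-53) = 53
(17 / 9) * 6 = 34 / 3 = 11.33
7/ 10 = 0.70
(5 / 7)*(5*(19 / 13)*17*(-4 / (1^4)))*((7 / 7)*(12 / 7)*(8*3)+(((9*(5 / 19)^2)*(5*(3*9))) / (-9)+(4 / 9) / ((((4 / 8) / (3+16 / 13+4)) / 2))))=-23334803500 / 1416051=-16478.79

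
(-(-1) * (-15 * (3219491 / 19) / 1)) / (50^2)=-9658473 / 9500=-1016.68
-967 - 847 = -1814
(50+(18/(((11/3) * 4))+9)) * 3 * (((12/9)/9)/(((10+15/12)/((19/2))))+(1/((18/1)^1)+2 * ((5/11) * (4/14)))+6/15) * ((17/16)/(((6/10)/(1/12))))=3541988675/158070528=22.41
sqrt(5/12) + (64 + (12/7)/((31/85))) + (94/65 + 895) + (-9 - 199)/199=sqrt(15)/6 + 2706131367/2806895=964.75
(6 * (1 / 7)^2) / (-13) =-6 / 637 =-0.01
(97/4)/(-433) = -97/1732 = -0.06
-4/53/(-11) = 4/583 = 0.01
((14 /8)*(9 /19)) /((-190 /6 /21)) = -3969 /7220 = -0.55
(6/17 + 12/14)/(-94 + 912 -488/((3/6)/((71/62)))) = -0.00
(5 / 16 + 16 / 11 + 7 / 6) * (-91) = -266.97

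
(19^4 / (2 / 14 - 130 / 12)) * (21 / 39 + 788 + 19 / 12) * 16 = -899541223784 / 5837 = -154110197.67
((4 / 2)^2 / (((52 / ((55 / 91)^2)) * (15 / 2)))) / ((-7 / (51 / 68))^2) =1815 / 42199976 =0.00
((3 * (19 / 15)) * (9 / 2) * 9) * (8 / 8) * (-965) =-297027 / 2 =-148513.50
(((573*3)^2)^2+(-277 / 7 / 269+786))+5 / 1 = 8731794512311.85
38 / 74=19 / 37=0.51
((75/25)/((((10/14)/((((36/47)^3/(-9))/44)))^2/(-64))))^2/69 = 83232582301309206528/24454167872847919426630664375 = 0.00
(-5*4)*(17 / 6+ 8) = -650 / 3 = -216.67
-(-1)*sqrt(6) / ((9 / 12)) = 4*sqrt(6) / 3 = 3.27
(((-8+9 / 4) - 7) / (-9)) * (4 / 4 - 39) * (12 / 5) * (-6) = 3876 / 5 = 775.20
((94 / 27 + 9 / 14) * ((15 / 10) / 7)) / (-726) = -1559 / 1280664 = -0.00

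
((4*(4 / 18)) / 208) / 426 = 1 / 99684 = 0.00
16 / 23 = 0.70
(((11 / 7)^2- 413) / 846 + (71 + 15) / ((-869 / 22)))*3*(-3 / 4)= 46379 / 7742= 5.99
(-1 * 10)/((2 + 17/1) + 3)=-5/11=-0.45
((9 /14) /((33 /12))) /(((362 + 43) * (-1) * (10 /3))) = -1 /5775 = -0.00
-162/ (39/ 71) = -3834/ 13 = -294.92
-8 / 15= -0.53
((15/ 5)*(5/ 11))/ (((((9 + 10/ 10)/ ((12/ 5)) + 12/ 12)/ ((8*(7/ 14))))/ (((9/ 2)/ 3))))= 540/ 341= 1.58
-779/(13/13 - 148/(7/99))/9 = 5453/131805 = 0.04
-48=-48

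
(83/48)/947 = 83/45456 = 0.00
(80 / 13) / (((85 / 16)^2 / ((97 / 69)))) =397312 / 1296165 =0.31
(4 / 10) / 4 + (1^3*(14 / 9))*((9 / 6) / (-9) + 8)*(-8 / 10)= -9.65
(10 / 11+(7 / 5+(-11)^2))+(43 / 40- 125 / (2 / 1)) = 27229 / 440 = 61.88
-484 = -484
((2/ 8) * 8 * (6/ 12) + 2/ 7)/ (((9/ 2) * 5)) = 0.06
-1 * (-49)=49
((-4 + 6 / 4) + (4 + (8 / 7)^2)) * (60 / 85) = 1650 / 833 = 1.98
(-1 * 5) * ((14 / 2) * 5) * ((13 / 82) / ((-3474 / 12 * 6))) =2275 / 142434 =0.02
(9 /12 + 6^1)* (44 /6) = 99 /2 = 49.50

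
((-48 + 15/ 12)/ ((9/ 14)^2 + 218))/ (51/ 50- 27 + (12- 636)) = 458150/ 1391249691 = 0.00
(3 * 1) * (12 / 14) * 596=10728 / 7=1532.57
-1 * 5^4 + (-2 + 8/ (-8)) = -628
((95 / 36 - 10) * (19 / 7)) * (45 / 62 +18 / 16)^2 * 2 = -117864315 / 861056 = -136.88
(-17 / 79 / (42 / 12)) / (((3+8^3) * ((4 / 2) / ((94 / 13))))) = -1598 / 3702335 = -0.00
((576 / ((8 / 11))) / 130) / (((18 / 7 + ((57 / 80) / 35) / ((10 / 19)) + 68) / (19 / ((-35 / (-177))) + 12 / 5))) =218401920 / 25702079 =8.50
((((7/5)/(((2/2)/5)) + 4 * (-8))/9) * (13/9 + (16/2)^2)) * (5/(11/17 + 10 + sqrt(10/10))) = -1251625/16038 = -78.04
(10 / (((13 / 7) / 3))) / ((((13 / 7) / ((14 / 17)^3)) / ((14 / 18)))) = 9411920 / 2490891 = 3.78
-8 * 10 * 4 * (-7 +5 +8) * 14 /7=-3840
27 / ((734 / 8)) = 0.29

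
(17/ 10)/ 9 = 17/ 90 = 0.19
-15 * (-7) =105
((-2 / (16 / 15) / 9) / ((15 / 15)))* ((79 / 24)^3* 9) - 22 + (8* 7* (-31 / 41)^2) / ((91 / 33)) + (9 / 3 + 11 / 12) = -59087096351 / 805588992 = -73.35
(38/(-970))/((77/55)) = -19/679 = -0.03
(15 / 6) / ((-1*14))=-5 / 28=-0.18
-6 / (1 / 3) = -18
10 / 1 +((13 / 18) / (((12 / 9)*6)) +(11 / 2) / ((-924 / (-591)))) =13.61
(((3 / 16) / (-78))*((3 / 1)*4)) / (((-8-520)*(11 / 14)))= 7 / 100672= 0.00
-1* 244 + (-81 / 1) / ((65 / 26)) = -1382 / 5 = -276.40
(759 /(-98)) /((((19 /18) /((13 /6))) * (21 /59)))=-582153 /13034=-44.66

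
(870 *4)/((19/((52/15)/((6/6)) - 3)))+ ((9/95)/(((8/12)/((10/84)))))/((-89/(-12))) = 1011779/11837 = 85.48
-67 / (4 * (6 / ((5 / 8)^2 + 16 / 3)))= -73633 / 4608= -15.98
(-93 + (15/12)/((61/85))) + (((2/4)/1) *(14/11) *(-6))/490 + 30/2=-7164427/93940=-76.27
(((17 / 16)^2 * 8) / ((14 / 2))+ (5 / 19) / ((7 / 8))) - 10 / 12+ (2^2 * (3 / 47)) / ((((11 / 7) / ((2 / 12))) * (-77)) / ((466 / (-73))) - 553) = 23247891761 / 30709912800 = 0.76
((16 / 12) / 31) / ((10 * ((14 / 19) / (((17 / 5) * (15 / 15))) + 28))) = 323 / 2119005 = 0.00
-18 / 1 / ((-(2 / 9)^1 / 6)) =486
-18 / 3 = -6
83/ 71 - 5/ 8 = 309/ 568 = 0.54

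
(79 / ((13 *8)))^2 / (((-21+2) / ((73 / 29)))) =-0.08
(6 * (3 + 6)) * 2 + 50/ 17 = 1886/ 17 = 110.94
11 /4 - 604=-2405 /4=-601.25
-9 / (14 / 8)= -36 / 7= -5.14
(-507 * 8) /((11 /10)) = -40560 /11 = -3687.27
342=342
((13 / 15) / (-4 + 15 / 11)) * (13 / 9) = -1859 / 3915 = -0.47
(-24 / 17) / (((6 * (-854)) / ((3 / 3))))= 0.00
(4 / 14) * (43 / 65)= 86 / 455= 0.19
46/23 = 2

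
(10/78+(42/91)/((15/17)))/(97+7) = 127/20280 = 0.01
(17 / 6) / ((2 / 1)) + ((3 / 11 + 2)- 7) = -437 / 132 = -3.31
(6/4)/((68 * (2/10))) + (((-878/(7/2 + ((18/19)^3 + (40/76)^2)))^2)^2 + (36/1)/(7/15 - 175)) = 220379346665115407846577529291427/170018118858657701198952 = 1296210945.90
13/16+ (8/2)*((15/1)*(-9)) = -8627/16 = -539.19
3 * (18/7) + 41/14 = 149/14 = 10.64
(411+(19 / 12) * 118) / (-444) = -3587 / 2664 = -1.35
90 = 90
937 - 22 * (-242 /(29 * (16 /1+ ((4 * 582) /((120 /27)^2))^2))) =15114706210093 /16130729189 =937.01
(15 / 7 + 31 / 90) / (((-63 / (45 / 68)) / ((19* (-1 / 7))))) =29773 / 419832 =0.07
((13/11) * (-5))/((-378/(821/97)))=53365/403326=0.13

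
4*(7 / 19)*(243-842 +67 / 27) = -450968 / 513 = -879.08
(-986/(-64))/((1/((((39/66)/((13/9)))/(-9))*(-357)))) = 176001/704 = 250.00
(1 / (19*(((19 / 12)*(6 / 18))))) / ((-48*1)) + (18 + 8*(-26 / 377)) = 17.45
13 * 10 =130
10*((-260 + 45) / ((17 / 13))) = -27950 / 17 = -1644.12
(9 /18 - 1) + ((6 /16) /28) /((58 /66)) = -3149 /6496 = -0.48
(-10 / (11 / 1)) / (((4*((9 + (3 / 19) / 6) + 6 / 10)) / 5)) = -2375 / 20119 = -0.12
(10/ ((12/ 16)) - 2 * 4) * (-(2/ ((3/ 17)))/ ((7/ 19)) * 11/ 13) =-113696/ 819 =-138.82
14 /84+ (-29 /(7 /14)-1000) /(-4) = 794 /3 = 264.67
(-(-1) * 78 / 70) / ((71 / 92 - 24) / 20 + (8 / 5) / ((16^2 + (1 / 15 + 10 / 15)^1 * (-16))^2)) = -1505266464 / 1568893613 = -0.96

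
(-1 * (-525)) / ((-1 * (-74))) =525 / 74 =7.09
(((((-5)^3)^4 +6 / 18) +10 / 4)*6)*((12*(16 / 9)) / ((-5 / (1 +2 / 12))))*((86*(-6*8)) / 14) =32250000374272 / 15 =2150000024951.47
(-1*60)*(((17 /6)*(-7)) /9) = 1190 /9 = 132.22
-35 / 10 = -3.50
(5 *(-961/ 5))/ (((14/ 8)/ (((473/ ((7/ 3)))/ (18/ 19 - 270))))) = 8636507/ 20874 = 413.74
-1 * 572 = -572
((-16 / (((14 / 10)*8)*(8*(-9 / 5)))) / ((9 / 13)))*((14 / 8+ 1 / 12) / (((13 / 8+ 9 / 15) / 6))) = 35750 / 50463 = 0.71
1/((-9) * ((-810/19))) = 19/7290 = 0.00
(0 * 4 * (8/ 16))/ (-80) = 0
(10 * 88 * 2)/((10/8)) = 1408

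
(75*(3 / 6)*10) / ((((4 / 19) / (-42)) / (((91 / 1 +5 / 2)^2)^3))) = -6398140940328146625 / 128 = -49985476096313645.51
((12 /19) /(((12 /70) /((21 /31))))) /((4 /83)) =61005 /1178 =51.79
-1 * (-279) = 279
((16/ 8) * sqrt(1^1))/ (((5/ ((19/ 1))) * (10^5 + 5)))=38/ 500025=0.00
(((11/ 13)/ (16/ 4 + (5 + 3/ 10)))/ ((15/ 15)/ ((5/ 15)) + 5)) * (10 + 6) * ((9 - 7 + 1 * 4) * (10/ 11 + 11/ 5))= 1368/ 403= 3.39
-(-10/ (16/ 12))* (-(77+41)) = -885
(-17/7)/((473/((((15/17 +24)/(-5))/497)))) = 423/8227835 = 0.00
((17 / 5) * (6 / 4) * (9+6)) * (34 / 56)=2601 / 56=46.45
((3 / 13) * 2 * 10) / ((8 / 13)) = 15 / 2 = 7.50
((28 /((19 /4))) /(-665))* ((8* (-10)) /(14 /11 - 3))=-2816 /6859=-0.41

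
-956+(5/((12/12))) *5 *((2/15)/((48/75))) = -22819/24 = -950.79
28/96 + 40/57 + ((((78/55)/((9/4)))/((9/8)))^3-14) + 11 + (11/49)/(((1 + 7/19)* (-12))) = -292403692072259/158537638759500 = -1.84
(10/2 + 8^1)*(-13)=-169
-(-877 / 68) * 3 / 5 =2631 / 340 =7.74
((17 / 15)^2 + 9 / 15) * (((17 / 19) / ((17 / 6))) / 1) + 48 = 69248 / 1425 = 48.60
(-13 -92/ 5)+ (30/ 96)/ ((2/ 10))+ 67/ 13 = -25671/ 1040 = -24.68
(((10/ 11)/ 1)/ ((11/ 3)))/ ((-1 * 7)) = -30/ 847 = -0.04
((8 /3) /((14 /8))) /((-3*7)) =-32 /441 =-0.07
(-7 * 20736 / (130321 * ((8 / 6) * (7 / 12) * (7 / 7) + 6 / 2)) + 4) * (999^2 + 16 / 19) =155652594830540 / 42093683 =3697766.12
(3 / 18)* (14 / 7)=1 / 3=0.33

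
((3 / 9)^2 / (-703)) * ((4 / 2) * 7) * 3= -14 / 2109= -0.01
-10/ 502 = -5/ 251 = -0.02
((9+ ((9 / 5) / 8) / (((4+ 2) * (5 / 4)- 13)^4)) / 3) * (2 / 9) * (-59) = -8638426 / 219615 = -39.33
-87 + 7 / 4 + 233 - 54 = 375 / 4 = 93.75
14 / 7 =2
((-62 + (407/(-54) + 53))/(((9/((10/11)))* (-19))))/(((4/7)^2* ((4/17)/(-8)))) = -195755/21384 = -9.15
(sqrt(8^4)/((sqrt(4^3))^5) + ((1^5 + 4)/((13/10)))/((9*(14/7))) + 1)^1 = 72821/59904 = 1.22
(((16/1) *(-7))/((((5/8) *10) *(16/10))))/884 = -14/1105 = -0.01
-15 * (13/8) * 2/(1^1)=-195/4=-48.75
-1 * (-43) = 43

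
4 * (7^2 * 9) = 1764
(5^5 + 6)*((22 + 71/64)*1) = 4630749/64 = 72355.45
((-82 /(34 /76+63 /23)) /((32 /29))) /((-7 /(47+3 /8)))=196925747 /1247680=157.83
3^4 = 81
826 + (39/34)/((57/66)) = 267227/323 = 827.33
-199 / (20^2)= -199 / 400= -0.50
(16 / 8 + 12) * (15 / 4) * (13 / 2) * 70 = 47775 / 2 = 23887.50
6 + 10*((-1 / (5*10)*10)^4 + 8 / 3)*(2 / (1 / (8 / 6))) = 86798 / 1125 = 77.15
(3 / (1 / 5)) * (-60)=-900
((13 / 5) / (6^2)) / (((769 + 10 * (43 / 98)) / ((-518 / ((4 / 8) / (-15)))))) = 164983 / 113688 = 1.45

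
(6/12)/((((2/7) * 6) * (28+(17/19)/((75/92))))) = 3325/331712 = 0.01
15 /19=0.79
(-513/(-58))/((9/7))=399/58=6.88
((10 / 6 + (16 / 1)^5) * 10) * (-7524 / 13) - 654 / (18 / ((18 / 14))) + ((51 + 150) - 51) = -552264876081 / 91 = -6068844792.10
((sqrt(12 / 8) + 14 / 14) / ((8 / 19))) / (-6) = -19 * sqrt(6) / 96 - 19 / 48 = -0.88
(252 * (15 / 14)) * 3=810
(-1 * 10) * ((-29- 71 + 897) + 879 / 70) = -56669 / 7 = -8095.57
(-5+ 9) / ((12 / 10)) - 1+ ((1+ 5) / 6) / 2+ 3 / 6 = 10 / 3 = 3.33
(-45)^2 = 2025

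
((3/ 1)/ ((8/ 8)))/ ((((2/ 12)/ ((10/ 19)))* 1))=180/ 19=9.47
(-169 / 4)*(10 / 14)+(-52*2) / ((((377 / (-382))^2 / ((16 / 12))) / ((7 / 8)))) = -142119571 / 918372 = -154.75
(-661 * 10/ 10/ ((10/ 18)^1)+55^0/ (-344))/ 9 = -2046461/ 15480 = -132.20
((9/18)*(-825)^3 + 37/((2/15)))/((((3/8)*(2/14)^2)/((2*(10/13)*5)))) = -282197317230.77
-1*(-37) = 37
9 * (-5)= -45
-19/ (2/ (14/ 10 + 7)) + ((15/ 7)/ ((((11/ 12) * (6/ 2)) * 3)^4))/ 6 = -3312274153/ 41507235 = -79.80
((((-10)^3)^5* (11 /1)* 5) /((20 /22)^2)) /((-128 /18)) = 9358593750000000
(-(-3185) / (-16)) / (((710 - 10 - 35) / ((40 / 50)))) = -91 / 380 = -0.24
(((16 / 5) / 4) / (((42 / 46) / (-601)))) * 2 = -110584 / 105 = -1053.18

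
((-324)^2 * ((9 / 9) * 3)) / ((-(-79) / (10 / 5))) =629856 / 79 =7972.86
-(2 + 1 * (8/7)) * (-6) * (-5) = -660/7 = -94.29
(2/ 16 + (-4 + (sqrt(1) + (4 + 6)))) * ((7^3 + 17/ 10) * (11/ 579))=720423/ 15440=46.66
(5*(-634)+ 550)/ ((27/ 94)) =-246280/ 27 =-9121.48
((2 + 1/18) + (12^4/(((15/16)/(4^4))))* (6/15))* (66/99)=1019216797/675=1509950.81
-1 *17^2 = -289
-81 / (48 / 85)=-2295 / 16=-143.44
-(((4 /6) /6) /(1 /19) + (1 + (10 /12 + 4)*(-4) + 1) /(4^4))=-1177 /576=-2.04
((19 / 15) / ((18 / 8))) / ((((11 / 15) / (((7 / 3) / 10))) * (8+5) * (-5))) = -266 / 96525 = -0.00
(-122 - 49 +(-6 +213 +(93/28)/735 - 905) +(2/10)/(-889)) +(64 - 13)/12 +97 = -334437707/435610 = -767.75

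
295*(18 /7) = 758.57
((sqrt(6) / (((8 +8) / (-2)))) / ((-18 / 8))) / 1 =sqrt(6) / 18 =0.14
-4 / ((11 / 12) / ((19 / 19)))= -48 / 11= -4.36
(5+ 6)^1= 11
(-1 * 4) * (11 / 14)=-22 / 7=-3.14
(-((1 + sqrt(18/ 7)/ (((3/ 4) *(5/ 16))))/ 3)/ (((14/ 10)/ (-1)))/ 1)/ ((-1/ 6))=-128 *sqrt(14)/ 49 - 10/ 7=-11.20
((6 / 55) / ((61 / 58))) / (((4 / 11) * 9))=29 / 915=0.03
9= 9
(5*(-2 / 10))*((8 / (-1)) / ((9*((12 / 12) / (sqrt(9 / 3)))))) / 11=8*sqrt(3) / 99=0.14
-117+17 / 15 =-1738 / 15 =-115.87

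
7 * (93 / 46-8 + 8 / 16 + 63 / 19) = -6615 / 437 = -15.14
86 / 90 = 43 / 45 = 0.96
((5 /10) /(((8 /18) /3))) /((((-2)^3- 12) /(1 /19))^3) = -27 /438976000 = -0.00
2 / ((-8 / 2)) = -1 / 2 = -0.50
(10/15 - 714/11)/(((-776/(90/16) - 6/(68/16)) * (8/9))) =608175/1172776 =0.52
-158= -158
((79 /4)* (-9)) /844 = -711 /3376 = -0.21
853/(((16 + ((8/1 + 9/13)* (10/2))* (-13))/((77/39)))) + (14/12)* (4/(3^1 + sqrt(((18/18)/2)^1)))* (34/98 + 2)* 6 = 51278321/2547909-460* sqrt(2)/119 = 14.66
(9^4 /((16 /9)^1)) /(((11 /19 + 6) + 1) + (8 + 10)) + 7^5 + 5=542601 /32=16956.28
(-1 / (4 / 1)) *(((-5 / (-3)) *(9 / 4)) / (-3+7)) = -15 / 64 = -0.23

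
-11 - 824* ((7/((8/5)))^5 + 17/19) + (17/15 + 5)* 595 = -307678609469/233472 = -1317839.44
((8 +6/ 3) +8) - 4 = 14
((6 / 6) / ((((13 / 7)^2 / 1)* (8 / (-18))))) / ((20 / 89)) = -39249 / 13520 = -2.90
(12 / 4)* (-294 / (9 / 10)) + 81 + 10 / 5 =-897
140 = 140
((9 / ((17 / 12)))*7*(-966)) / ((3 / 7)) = -1704024 / 17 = -100236.71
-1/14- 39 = -547/14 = -39.07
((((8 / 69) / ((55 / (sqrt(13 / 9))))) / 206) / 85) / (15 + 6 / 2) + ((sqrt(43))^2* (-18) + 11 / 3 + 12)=-2275 / 3 + 2* sqrt(13) / 897081075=-758.33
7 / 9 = 0.78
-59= -59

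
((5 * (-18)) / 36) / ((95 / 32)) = -16 / 19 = -0.84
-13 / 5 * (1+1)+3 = -11 / 5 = -2.20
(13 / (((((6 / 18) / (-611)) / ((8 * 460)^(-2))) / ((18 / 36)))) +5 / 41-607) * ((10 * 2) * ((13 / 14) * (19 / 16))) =-166459467735483 / 12437340160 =-13383.85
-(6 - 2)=-4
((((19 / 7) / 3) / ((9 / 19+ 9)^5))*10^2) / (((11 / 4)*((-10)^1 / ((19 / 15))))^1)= -893871739 / 16368382800000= -0.00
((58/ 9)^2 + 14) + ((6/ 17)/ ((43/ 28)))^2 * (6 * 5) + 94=6540764752/ 43283241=151.12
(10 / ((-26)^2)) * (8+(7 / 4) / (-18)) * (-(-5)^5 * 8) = 2922.62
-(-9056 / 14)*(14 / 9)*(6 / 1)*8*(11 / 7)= 1593856 / 21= 75897.90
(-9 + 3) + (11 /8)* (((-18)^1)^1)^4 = 144336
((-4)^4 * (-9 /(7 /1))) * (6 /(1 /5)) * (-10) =691200 /7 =98742.86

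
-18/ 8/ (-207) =1/ 92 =0.01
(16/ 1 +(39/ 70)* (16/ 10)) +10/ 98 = 20817/ 1225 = 16.99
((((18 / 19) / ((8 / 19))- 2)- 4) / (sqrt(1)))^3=-3375 / 64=-52.73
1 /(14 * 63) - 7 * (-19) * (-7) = -821141 /882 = -931.00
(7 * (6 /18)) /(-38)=-0.06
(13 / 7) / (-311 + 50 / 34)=-221 / 36834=-0.01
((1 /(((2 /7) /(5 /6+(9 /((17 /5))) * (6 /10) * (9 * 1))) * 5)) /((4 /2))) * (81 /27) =10801 /680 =15.88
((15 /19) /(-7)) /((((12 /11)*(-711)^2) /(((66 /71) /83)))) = -605 /264141125766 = -0.00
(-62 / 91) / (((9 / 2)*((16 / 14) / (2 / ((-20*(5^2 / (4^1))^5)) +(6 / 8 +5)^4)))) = -141195815702881 / 975000000000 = -144.82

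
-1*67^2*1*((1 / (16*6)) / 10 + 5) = -21551689 / 960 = -22449.68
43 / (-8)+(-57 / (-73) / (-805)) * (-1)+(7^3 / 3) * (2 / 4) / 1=73046263 / 1410360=51.79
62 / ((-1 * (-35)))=62 / 35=1.77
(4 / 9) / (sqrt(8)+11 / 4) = -176 / 63+128 *sqrt(2) / 63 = 0.08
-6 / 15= -0.40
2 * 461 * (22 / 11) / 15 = 1844 / 15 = 122.93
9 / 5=1.80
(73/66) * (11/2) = 73/12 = 6.08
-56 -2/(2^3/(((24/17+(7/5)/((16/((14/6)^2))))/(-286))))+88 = 40736821/1272960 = 32.00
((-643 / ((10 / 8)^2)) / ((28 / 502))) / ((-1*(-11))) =-1291144 / 1925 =-670.72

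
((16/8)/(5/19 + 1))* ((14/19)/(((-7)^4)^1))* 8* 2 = 8/1029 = 0.01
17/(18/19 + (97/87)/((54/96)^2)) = 2276181/598654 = 3.80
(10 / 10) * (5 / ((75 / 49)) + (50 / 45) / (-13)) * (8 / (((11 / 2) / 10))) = 59552 / 1287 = 46.27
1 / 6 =0.17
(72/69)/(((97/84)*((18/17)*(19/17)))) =32368/42389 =0.76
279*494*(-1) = -137826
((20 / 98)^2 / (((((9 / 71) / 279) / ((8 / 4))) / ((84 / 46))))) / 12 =220100 / 7889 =27.90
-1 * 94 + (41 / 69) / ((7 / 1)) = -45361 / 483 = -93.92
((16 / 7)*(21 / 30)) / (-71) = -8 / 355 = -0.02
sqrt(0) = 0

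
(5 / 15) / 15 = 1 / 45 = 0.02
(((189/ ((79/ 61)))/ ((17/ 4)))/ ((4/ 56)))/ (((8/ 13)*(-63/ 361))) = -6011733/ 1343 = -4476.35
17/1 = 17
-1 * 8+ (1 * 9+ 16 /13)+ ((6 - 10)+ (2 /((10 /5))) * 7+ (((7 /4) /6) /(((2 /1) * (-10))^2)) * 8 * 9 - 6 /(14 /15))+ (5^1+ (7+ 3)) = 504311 /36400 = 13.85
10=10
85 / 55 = 17 / 11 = 1.55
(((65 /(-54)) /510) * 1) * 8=-26 /1377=-0.02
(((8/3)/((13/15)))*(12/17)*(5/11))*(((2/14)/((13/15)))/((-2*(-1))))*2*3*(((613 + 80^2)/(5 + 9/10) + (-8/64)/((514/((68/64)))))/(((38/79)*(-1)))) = -1230205605535125/1019729702992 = -1206.40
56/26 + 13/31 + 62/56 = 41529/11284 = 3.68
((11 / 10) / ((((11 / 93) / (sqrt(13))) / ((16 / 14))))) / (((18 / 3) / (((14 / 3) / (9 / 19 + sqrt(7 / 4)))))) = -28272 * sqrt(13) / 11015 + 89528 * sqrt(91) / 33045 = 16.59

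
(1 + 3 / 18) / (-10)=-7 / 60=-0.12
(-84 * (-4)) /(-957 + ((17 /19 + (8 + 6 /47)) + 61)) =-42864 /113153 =-0.38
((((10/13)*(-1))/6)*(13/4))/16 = -5/192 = -0.03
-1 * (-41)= 41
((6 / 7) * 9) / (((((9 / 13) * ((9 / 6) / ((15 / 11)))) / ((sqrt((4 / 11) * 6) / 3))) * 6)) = 260 * sqrt(66) / 2541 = 0.83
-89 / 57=-1.56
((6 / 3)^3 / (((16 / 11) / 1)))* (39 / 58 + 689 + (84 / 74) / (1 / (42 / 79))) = 1287277585 / 339068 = 3796.52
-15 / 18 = -5 / 6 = -0.83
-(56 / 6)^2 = -784 / 9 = -87.11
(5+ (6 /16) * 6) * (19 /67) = 2.06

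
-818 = -818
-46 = -46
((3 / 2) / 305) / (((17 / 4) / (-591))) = -3546 / 5185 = -0.68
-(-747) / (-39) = -249 / 13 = -19.15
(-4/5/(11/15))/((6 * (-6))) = 1/33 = 0.03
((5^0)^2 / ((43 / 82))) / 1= 82 / 43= 1.91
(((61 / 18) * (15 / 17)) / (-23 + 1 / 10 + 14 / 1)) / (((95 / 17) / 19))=-1.14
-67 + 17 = -50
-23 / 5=-4.60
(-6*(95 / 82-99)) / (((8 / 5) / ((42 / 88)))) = 2527245 / 14432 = 175.11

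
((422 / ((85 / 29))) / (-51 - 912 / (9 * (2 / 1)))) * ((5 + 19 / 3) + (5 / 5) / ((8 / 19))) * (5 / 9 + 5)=-2013151 / 18666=-107.85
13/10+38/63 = 1199/630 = 1.90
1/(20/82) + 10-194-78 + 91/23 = -58407/230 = -253.94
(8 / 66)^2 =16 / 1089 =0.01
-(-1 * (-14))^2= -196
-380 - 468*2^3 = -4124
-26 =-26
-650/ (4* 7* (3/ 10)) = -1625/ 21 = -77.38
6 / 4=3 / 2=1.50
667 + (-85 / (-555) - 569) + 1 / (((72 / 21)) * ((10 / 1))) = 871859 / 8880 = 98.18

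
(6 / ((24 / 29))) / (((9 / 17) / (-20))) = -2465 / 9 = -273.89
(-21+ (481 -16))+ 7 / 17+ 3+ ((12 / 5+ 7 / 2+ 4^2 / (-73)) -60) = 4878279 / 12410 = 393.09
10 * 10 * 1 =100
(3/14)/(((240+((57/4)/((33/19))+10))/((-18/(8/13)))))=-0.02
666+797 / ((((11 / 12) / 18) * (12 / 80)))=1155006 / 11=105000.55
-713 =-713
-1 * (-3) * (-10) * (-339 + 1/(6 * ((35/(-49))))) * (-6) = -61062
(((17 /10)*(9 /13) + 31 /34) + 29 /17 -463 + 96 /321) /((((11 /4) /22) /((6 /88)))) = -325552764 /1300585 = -250.31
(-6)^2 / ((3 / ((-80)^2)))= 76800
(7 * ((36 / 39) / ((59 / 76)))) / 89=6384 / 68263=0.09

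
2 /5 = 0.40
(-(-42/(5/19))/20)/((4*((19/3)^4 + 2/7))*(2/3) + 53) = 678699/369471250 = 0.00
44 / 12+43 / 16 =305 / 48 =6.35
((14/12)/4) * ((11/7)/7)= 11/168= 0.07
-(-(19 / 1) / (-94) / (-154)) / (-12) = -19 / 173712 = -0.00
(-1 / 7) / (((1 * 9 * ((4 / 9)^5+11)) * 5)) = -0.00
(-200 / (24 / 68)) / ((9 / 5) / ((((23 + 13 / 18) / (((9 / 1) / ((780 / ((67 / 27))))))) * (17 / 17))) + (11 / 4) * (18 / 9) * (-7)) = 14.72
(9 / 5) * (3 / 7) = 27 / 35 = 0.77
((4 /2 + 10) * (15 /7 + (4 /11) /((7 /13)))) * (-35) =-13020 /11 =-1183.64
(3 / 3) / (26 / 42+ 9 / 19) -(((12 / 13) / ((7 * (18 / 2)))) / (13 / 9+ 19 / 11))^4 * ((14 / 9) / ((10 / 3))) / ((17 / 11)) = 201863574958467402093 / 220582753621848452380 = 0.92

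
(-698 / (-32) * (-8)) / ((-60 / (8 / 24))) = 349 / 360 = 0.97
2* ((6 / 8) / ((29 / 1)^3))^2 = 9 / 4758586568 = 0.00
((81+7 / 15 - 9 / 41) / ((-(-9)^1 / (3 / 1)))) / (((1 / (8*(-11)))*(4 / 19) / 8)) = -167089648 / 1845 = -90563.49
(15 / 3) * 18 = 90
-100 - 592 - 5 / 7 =-4849 / 7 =-692.71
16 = 16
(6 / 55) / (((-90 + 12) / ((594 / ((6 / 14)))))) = -126 / 65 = -1.94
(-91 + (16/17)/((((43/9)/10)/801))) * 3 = 3260757/731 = 4460.68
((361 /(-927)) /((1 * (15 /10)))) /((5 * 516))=-361 /3587490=-0.00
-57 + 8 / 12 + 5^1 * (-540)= -8269 / 3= -2756.33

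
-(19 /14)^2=-361 /196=-1.84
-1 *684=-684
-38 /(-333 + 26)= 38 /307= 0.12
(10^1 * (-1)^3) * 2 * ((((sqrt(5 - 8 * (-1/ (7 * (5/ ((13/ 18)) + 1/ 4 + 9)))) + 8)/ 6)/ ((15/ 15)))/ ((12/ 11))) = -220/ 9 - 55 * sqrt(208957)/ 3654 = -31.32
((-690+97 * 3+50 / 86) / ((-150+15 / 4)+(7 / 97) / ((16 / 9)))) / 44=6647216 / 107331741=0.06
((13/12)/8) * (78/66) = 169/1056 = 0.16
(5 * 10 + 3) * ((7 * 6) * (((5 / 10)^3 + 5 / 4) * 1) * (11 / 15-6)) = -322399 / 20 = -16119.95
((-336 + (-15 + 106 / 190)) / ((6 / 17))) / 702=-141491 / 100035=-1.41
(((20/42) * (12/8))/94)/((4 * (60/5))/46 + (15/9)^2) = 1035/520478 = 0.00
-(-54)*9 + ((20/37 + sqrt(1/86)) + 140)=sqrt(86)/86 + 23182/37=626.65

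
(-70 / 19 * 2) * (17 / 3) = -2380 / 57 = -41.75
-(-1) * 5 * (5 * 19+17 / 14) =6735 / 14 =481.07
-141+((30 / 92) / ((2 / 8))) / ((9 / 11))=-9619 / 69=-139.41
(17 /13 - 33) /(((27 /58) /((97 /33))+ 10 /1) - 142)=2317912 /9642633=0.24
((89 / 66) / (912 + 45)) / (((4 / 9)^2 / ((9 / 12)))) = 2403 / 449152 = 0.01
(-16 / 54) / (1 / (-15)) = 40 / 9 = 4.44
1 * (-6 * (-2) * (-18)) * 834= -180144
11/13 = 0.85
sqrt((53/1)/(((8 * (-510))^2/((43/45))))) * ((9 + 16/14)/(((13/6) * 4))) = 71 * sqrt(11395)/3712800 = 0.00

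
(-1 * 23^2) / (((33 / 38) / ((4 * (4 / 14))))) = -160816 / 231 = -696.17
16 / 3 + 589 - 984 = -389.67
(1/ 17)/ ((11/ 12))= 12/ 187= 0.06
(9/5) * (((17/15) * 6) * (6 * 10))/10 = 1836/25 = 73.44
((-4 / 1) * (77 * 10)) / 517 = -280 / 47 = -5.96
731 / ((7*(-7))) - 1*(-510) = 24259 / 49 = 495.08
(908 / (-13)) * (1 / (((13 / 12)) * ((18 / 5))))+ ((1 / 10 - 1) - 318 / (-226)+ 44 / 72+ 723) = 606891229 / 859365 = 706.21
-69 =-69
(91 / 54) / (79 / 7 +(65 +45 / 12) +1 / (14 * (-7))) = 8918 / 423495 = 0.02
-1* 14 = -14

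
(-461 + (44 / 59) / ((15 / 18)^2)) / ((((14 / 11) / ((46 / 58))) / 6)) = -73556967 / 42775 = -1719.63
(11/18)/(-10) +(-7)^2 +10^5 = 18008809/180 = 100048.94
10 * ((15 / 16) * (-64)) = -600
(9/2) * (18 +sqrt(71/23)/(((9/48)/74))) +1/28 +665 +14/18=188197/252 +1776 * sqrt(1633)/23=3867.20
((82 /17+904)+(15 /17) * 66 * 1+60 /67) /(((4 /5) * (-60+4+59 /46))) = -21131250 /955621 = -22.11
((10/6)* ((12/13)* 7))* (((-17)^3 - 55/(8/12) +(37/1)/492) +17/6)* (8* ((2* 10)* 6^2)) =-165067056000/533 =-309694288.93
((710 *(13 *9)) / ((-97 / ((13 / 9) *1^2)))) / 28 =-59995 / 1358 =-44.18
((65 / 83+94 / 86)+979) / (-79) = -3500747 / 281951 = -12.42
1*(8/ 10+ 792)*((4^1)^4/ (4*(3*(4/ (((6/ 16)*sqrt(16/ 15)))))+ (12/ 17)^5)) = -116708701436928/ 50399746734265+ 63931198571038688*sqrt(15)/ 151199240202795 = 1635.29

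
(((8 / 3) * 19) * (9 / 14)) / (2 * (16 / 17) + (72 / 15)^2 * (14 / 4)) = 24225 / 61376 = 0.39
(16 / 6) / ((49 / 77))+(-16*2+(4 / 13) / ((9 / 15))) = -2484 / 91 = -27.30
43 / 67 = 0.64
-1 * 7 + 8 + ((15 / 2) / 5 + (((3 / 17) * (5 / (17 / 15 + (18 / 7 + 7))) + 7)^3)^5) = 5658885089970.78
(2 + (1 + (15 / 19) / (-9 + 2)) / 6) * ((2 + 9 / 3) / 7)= 1.53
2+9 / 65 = 139 / 65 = 2.14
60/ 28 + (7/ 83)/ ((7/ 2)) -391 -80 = -272392/ 581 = -468.83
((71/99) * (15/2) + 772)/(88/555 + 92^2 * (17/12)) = 9491795/146407976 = 0.06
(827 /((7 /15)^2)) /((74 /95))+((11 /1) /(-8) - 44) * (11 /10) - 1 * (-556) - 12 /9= 2340883633 /435120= 5379.86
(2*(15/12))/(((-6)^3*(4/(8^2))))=-5/27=-0.19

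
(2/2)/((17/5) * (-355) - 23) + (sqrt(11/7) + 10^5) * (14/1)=1400017.55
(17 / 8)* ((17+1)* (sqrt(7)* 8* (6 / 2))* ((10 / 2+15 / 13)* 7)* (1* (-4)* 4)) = -8225280* sqrt(7) / 13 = -1674003.49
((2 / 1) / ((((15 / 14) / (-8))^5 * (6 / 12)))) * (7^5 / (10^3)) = -1560213.42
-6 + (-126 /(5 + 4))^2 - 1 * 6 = 184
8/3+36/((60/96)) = 904/15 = 60.27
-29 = -29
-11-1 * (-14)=3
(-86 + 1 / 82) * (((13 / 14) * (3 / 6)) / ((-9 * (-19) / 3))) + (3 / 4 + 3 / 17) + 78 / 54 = 11149793 / 6674472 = 1.67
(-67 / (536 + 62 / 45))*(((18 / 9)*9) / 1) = -27135 / 12091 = -2.24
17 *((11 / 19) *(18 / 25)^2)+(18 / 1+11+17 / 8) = 3441579 / 95000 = 36.23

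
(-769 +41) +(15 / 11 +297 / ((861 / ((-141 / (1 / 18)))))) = -5057873 / 3157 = -1602.11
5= 5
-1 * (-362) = 362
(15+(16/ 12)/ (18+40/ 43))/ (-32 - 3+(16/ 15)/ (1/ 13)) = -92005/ 129019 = -0.71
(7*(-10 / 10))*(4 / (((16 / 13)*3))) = -91 / 12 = -7.58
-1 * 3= -3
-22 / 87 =-0.25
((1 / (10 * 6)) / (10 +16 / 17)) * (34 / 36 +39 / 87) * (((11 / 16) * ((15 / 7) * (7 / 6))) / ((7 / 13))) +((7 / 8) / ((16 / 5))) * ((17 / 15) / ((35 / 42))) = 494102501 / 1304916480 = 0.38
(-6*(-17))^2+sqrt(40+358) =sqrt(398)+10404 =10423.95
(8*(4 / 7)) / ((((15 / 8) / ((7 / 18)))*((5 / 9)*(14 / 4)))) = 256 / 525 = 0.49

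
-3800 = -3800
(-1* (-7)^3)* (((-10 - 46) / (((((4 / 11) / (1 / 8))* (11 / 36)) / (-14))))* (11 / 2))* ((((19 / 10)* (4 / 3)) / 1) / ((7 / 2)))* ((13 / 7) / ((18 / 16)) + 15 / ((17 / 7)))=2403808484 / 255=9426699.94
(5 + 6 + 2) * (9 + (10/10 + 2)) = 156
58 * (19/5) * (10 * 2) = 4408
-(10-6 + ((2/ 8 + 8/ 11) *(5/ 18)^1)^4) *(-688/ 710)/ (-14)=-67767021896587/ 244437103088640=-0.28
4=4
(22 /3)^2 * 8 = 3872 /9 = 430.22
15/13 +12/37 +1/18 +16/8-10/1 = -55985/8658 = -6.47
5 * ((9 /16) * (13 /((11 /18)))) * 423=2227095 /88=25307.90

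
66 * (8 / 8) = 66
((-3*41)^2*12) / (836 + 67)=60516 / 301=201.05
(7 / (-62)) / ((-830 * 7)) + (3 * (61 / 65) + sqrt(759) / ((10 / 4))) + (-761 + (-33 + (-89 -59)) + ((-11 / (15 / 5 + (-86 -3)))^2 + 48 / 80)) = -580478183291 / 618472010 + 2 * sqrt(759) / 5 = -927.55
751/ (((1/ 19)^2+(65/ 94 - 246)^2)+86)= 2395536796/ 192224341933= 0.01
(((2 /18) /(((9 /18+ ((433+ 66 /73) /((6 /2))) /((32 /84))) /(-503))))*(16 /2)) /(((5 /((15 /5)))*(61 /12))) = -9400064 /67715185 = -0.14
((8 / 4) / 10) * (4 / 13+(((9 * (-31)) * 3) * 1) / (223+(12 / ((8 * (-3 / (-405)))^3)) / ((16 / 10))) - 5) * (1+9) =-4552629482 / 482741701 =-9.43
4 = 4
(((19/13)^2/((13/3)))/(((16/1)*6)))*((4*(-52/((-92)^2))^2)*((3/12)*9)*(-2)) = -0.00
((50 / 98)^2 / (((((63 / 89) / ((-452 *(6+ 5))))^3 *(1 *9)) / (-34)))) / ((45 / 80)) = 29460648120386574080000 / 48629390607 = 605819808816.31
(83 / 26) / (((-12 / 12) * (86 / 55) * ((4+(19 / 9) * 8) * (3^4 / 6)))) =-4565 / 630552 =-0.01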